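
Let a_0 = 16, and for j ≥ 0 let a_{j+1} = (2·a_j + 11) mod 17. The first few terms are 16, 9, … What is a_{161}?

We have a_0 = 16,  a_1 = 9,  a_2 = 12,  a_3 = 1,  a_4 = 13,  a_5 = 3,  a_6 = 0,  a_7 = 11,  a_8 = 16.
Since a_8 = a_0 = 16, the sequence is periodic with period 8.
(161 - 0) mod 8 = 1, so a_{161} = a_1 = 9.

9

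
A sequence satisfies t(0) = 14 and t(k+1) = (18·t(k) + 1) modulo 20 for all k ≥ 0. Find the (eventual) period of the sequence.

4

t(0) = 14; t(1) = 13; t(2) = 15; t(3) = 11; t(4) = 19; t(5) = 3; t(6) = 15.
Since t(6) = t(2) = 15, the sequence is eventually periodic: after a pre-period of length 2 it cycles with period 4.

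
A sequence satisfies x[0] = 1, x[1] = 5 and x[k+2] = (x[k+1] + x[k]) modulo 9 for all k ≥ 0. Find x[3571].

We have x[0] = 1,  x[1] = 5,  x[2] = 6,  x[3] = 2,  x[4] = 8,  x[5] = 1,  x[6] = 0,  x[7] = 1,  x[8] = 1,  x[9] = 2,  x[10] = 3,  x[11] = 5,  x[12] = 8,  x[13] = 4,  x[14] = 3,  x[15] = 7,  x[16] = 1,  x[17] = 8,  x[18] = 0,  x[19] = 8,  x[20] = 8,  x[21] = 7,  x[22] = 6,  x[23] = 4,  x[24] = 1,  x[25] = 5.
Since (x[24], x[25]) = (x[0], x[1]) = (1, 5) (two consecutive terms determine the rest), the sequence is periodic with period 24.
So x[3571] = x[0 + ((3571-0) mod 24)] = x[19] = 8.

8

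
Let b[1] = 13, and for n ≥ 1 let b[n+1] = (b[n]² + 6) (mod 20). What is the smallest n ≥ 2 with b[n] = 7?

4

Listing terms: b[1] = 13; b[2] = 15; b[3] = 11; b[4] = 7; b[5] = 15.
Since b[5] = b[2] = 15, the sequence is eventually periodic: after a pre-period of length 1 it cycles with period 3.
The value 7 first appears (with n ≥ 2) at b[4].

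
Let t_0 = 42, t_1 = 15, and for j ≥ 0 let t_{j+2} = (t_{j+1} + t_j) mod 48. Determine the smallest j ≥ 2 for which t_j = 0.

9

Computing terms: t_0 = 42, t_1 = 15, t_2 = 9, t_3 = 24, t_4 = 33, t_5 = 9, t_6 = 42, t_7 = 3, t_8 = 45, t_9 = 0, t_{10} = 45, t_{11} = 45, t_{12} = 42, t_{13} = 39, t_{14} = 33, t_{15} = 24, t_{16} = 9, t_{17} = 33, t_{18} = 42, t_{19} = 27, t_{20} = 21, t_{21} = 0, t_{22} = 21, t_{23} = 21, t_{24} = 42, t_{25} = 15.
The sequence repeats with period 24.
The value 0 first appears (with j ≥ 2) at t_9.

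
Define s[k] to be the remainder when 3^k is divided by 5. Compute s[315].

2

We have s[0] = 1; s[1] = 3; s[2] = 4; s[3] = 2; s[4] = 1.
The sequence repeats with period 4.
So s[315] = s[0 + ((315-0) mod 4)] = s[3] = 2.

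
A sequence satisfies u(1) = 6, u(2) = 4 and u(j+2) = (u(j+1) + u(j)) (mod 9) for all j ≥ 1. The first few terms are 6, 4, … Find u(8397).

0

Computing terms: u(1) = 6,  u(2) = 4,  u(3) = 1,  u(4) = 5,  u(5) = 6,  u(6) = 2,  u(7) = 8,  u(8) = 1,  u(9) = 0,  u(10) = 1,  u(11) = 1,  u(12) = 2,  u(13) = 3,  u(14) = 5,  u(15) = 8,  u(16) = 4,  u(17) = 3,  u(18) = 7,  u(19) = 1,  u(20) = 8,  u(21) = 0,  u(22) = 8,  u(23) = 8,  u(24) = 7,  u(25) = 6,  u(26) = 4.
Since (u(25), u(26)) = (u(1), u(2)) = (6, 4) (two consecutive terms determine the rest), the sequence is periodic with period 24.
(8397 - 1) mod 24 = 20, so u(8397) = u(21) = 0.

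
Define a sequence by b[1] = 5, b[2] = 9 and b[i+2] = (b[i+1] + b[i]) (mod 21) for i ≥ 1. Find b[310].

b[1] = 5, b[2] = 9, b[3] = 14, b[4] = 2, b[5] = 16, b[6] = 18, b[7] = 13, b[8] = 10, b[9] = 2, b[10] = 12, b[11] = 14, b[12] = 5, b[13] = 19, b[14] = 3, b[15] = 1, b[16] = 4, b[17] = 5, b[18] = 9.
The sequence repeats with period 16.
So b[310] = b[1 + ((310-1) mod 16)] = b[6] = 18.

18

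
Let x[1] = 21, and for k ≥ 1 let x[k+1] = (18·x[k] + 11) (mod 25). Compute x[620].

Listing terms: x[1] = 21,  x[2] = 14,  x[3] = 13,  x[4] = 20,  x[5] = 21.
Since x[5] = x[1] = 21, the sequence is periodic with period 4.
So x[620] = x[1 + ((620-1) mod 4)] = x[4] = 20.

20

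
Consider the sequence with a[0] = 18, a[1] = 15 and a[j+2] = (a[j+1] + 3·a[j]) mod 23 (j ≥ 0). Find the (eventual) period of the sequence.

22

Listing terms: a[0] = 18, a[1] = 15, a[2] = 0, a[3] = 22, a[4] = 22, a[5] = 19, a[6] = 16, a[7] = 4, a[8] = 6, a[9] = 18, a[10] = 13, a[11] = 21, a[12] = 14, a[13] = 8, a[14] = 4, a[15] = 5, a[16] = 17, a[17] = 9, a[18] = 14, a[19] = 18, a[20] = 14, a[21] = 22, a[22] = 18, a[23] = 15.
The sequence repeats with period 22.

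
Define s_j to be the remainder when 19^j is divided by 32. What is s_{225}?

19

We have s_1 = 19; s_2 = 9; s_3 = 11; s_4 = 17; s_5 = 3; s_6 = 25; s_7 = 27; s_8 = 1; s_9 = 19.
Since s_9 = s_1 = 19, the sequence is periodic with period 8.
(225 - 1) mod 8 = 0, so s_{225} = s_1 = 19.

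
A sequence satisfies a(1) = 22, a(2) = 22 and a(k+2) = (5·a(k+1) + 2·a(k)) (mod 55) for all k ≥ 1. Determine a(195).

44

Computing terms: a(1) = 22; a(2) = 22; a(3) = 44; a(4) = 44; a(5) = 33; a(6) = 33; a(7) = 11; a(8) = 11; a(9) = 22; a(10) = 22.
Since (a(9), a(10)) = (a(1), a(2)) = (22, 22) (two consecutive terms determine the rest), the sequence is periodic with period 8.
So a(195) = a(1 + ((195-1) mod 8)) = a(3) = 44.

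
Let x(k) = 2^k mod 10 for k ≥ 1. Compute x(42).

4

Listing terms: x(1) = 2; x(2) = 4; x(3) = 8; x(4) = 6; x(5) = 2.
The sequence repeats with period 4.
(42 - 1) mod 4 = 1, so x(42) = x(2) = 4.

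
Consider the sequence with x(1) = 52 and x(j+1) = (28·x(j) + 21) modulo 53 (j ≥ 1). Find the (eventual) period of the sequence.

13

Listing terms: x(1) = 52,  x(2) = 46,  x(3) = 37,  x(4) = 50,  x(5) = 43,  x(6) = 6,  x(7) = 30,  x(8) = 13,  x(9) = 14,  x(10) = 42,  x(11) = 31,  x(12) = 41,  x(13) = 3,  x(14) = 52.
Since x(14) = x(1) = 52, the sequence is periodic with period 13.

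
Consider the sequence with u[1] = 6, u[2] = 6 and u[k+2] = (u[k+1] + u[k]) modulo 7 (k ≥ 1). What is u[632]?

We have u[1] = 6, u[2] = 6, u[3] = 5, u[4] = 4, u[5] = 2, u[6] = 6, u[7] = 1, u[8] = 0, u[9] = 1, u[10] = 1, u[11] = 2, u[12] = 3, u[13] = 5, u[14] = 1, u[15] = 6, u[16] = 0, u[17] = 6, u[18] = 6.
Since (u[17], u[18]) = (u[1], u[2]) = (6, 6) (two consecutive terms determine the rest), the sequence is periodic with period 16.
So u[632] = u[1 + ((632-1) mod 16)] = u[8] = 0.

0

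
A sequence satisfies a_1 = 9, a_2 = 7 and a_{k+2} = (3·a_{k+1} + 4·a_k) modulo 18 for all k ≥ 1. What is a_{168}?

13

Computing terms: a_1 = 9, a_2 = 7, a_3 = 3, a_4 = 1, a_5 = 15, a_6 = 13, a_7 = 9, a_8 = 7.
The sequence repeats with period 6.
(168 - 1) mod 6 = 5, so a_{168} = a_6 = 13.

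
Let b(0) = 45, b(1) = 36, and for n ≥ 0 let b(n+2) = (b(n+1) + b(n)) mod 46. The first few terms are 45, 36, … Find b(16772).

21

b(0) = 45; b(1) = 36; b(2) = 35; b(3) = 25; b(4) = 14; b(5) = 39; b(6) = 7; b(7) = 0; b(8) = 7; b(9) = 7; b(10) = 14; b(11) = 21; b(12) = 35; b(13) = 10; b(14) = 45; b(15) = 9; b(16) = 8; b(17) = 17; b(18) = 25; b(19) = 42; b(20) = 21; b(21) = 17; b(22) = 38; b(23) = 9; b(24) = 1; b(25) = 10; b(26) = 11; b(27) = 21; b(28) = 32; b(29) = 7; b(30) = 39; b(31) = 0; b(32) = 39; b(33) = 39; b(34) = 32; b(35) = 25; b(36) = 11; b(37) = 36; b(38) = 1; b(39) = 37; b(40) = 38; b(41) = 29; b(42) = 21; b(43) = 4; b(44) = 25; b(45) = 29; b(46) = 8; b(47) = 37; b(48) = 45; b(49) = 36.
The sequence repeats with period 48.
So b(16772) = b(0 + ((16772-0) mod 48)) = b(20) = 21.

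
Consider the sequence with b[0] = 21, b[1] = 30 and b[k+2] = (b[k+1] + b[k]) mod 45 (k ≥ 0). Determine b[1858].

42

We have b[0] = 21,  b[1] = 30,  b[2] = 6,  b[3] = 36,  b[4] = 42,  b[5] = 33,  b[6] = 30,  b[7] = 18,  b[8] = 3,  b[9] = 21,  b[10] = 24,  b[11] = 0,  b[12] = 24,  b[13] = 24,  b[14] = 3,  b[15] = 27,  b[16] = 30,  b[17] = 12,  b[18] = 42,  b[19] = 9,  b[20] = 6,  b[21] = 15,  b[22] = 21,  b[23] = 36,  b[24] = 12,  b[25] = 3,  b[26] = 15,  b[27] = 18,  b[28] = 33,  b[29] = 6,  b[30] = 39,  b[31] = 0,  b[32] = 39,  b[33] = 39,  b[34] = 33,  b[35] = 27,  b[36] = 15,  b[37] = 42,  b[38] = 12,  b[39] = 9,  b[40] = 21,  b[41] = 30.
The sequence repeats with period 40.
So b[1858] = b[0 + ((1858-0) mod 40)] = b[18] = 42.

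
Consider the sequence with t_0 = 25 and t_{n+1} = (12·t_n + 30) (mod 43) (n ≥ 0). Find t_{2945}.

37

We have t_0 = 25, t_1 = 29, t_2 = 34, t_3 = 8, t_4 = 40, t_5 = 37, t_6 = 1, t_7 = 42, t_8 = 18, t_9 = 31, t_{10} = 15, t_{11} = 38, t_{12} = 13, t_{13} = 14, t_{14} = 26, t_{15} = 41, t_{16} = 6, t_{17} = 16, t_{18} = 7, t_{19} = 28, t_{20} = 22, t_{21} = 36, t_{22} = 32, t_{23} = 27, t_{24} = 10, t_{25} = 21, t_{26} = 24, t_{27} = 17, t_{28} = 19, t_{29} = 0, t_{30} = 30, t_{31} = 3, t_{32} = 23, t_{33} = 5, t_{34} = 4, t_{35} = 35, t_{36} = 20, t_{37} = 12, t_{38} = 2, t_{39} = 11, t_{40} = 33, t_{41} = 39, t_{42} = 25.
The sequence repeats with period 42.
So t_{2945} = t_{0 + ((2945-0) mod 42)} = t_5 = 37.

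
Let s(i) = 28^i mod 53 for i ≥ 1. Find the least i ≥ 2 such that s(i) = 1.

Listing terms: s(1) = 28,  s(2) = 42,  s(3) = 10,  s(4) = 15,  s(5) = 49,  s(6) = 47,  s(7) = 44,  s(8) = 13,  s(9) = 46,  s(10) = 16,  s(11) = 24,  s(12) = 36,  s(13) = 1,  s(14) = 28.
The sequence repeats with period 13.
The value 1 first appears (with i ≥ 2) at s(13).

13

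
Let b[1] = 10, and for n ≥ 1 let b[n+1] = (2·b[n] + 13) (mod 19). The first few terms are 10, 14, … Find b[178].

We have b[1] = 10,  b[2] = 14,  b[3] = 3,  b[4] = 0,  b[5] = 13,  b[6] = 1,  b[7] = 15,  b[8] = 5,  b[9] = 4,  b[10] = 2,  b[11] = 17,  b[12] = 9,  b[13] = 12,  b[14] = 18,  b[15] = 11,  b[16] = 16,  b[17] = 7,  b[18] = 8,  b[19] = 10.
Since b[19] = b[1] = 10, the sequence is periodic with period 18.
So b[178] = b[1 + ((178-1) mod 18)] = b[16] = 16.

16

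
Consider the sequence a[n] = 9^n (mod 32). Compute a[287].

a[0] = 1,  a[1] = 9,  a[2] = 17,  a[3] = 25,  a[4] = 1.
The sequence repeats with period 4.
So a[287] = a[0 + ((287-0) mod 4)] = a[3] = 25.

25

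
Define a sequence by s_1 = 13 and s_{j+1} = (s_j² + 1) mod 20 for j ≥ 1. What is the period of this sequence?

Computing terms: s_1 = 13,  s_2 = 10,  s_3 = 1,  s_4 = 2,  s_5 = 5,  s_6 = 6,  s_7 = 17,  s_8 = 10.
Since s_8 = s_2 = 10, the sequence is eventually periodic: after a pre-period of length 1 it cycles with period 6.

6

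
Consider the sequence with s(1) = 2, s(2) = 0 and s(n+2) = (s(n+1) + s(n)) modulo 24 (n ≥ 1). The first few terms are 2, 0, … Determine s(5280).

Listing terms: s(1) = 2; s(2) = 0; s(3) = 2; s(4) = 2; s(5) = 4; s(6) = 6; s(7) = 10; s(8) = 16; s(9) = 2; s(10) = 18; s(11) = 20; s(12) = 14; s(13) = 10; s(14) = 0; s(15) = 10; s(16) = 10; s(17) = 20; s(18) = 6; s(19) = 2; s(20) = 8; s(21) = 10; s(22) = 18; s(23) = 4; s(24) = 22; s(25) = 2; s(26) = 0.
Since (s(25), s(26)) = (s(1), s(2)) = (2, 0) (two consecutive terms determine the rest), the sequence is periodic with period 24.
So s(5280) = s(1 + ((5280-1) mod 24)) = s(24) = 22.

22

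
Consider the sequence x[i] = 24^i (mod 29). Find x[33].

7

Listing terms: x[0] = 1,  x[1] = 24,  x[2] = 25,  x[3] = 20,  x[4] = 16,  x[5] = 7,  x[6] = 23,  x[7] = 1.
Since x[7] = x[0] = 1, the sequence is periodic with period 7.
(33 - 0) mod 7 = 5, so x[33] = x[5] = 7.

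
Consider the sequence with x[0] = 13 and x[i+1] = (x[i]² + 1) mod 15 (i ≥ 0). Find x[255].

2

We have x[0] = 13,  x[1] = 5,  x[2] = 11,  x[3] = 2,  x[4] = 5.
Since x[4] = x[1] = 5, the sequence is eventually periodic: after a pre-period of length 1 it cycles with period 3.
For i ≥ 1, x[i] depends only on (i - 1) mod 3. (255 - 1) mod 3 = 2, so x[255] = x[3] = 2.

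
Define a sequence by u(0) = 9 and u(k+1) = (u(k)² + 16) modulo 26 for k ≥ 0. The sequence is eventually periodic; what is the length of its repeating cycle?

Listing terms: u(0) = 9, u(1) = 19, u(2) = 13, u(3) = 3, u(4) = 25, u(5) = 17, u(6) = 19.
Since u(6) = u(1) = 19, the sequence is eventually periodic: after a pre-period of length 1 it cycles with period 5.

5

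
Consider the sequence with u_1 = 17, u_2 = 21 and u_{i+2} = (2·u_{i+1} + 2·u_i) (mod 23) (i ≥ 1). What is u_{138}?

u_1 = 17; u_2 = 21; u_3 = 7; u_4 = 10; u_5 = 11; u_6 = 19; u_7 = 14; u_8 = 20; u_9 = 22; u_{10} = 15; u_{11} = 5; u_{12} = 17; u_{13} = 21.
Since (u_{12}, u_{13}) = (u_1, u_2) = (17, 21) (two consecutive terms determine the rest), the sequence is periodic with period 11.
So u_{138} = u_{1 + ((138-1) mod 11)} = u_6 = 19.

19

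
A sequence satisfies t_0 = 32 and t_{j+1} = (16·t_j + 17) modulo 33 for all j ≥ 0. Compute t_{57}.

11

Listing terms: t_0 = 32,  t_1 = 1,  t_2 = 0,  t_3 = 17,  t_4 = 25,  t_5 = 21,  t_6 = 23,  t_7 = 22,  t_8 = 6,  t_9 = 14,  t_{10} = 10,  t_{11} = 12,  t_{12} = 11,  t_{13} = 28,  t_{14} = 3,  t_{15} = 32.
The sequence repeats with period 15.
So t_{57} = t_{0 + ((57-0) mod 15)} = t_{12} = 11.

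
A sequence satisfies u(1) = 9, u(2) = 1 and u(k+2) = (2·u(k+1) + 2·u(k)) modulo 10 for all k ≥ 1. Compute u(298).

6

u(1) = 9,  u(2) = 1,  u(3) = 0,  u(4) = 2,  u(5) = 4,  u(6) = 2,  u(7) = 2,  u(8) = 8,  u(9) = 0,  u(10) = 6,  u(11) = 2,  u(12) = 6,  u(13) = 6,  u(14) = 4,  u(15) = 0,  u(16) = 8,  u(17) = 6,  u(18) = 8,  u(19) = 8,  u(20) = 2,  u(21) = 0,  u(22) = 4,  u(23) = 8,  u(24) = 4,  u(25) = 4,  u(26) = 6,  u(27) = 0,  u(28) = 2.
Since (u(27), u(28)) = (u(3), u(4)) = (0, 2) (two consecutive terms determine the rest), the sequence is eventually periodic: after a pre-period of length 2 it cycles with period 24.
For k ≥ 3, u(k) depends only on (k - 3) mod 24. (298 - 3) mod 24 = 7, so u(298) = u(10) = 6.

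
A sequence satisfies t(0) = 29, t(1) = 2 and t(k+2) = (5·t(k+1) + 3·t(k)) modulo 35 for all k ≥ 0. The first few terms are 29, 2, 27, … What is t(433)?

t(0) = 29, t(1) = 2, t(2) = 27, t(3) = 1, t(4) = 16, t(5) = 13, t(6) = 8, t(7) = 9, t(8) = 34, t(9) = 22, t(10) = 2, t(11) = 6, t(12) = 1, t(13) = 23, t(14) = 13, t(15) = 29, t(16) = 9, t(17) = 27, t(18) = 22, t(19) = 16, t(20) = 6, t(21) = 8, t(22) = 23, t(23) = 34, t(24) = 29, t(25) = 2.
The sequence repeats with period 24.
(433 - 0) mod 24 = 1, so t(433) = t(1) = 2.

2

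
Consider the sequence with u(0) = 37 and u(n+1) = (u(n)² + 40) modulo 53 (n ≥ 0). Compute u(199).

23

u(0) = 37; u(1) = 31; u(2) = 47; u(3) = 23; u(4) = 39; u(5) = 24; u(6) = 33; u(7) = 16; u(8) = 31.
Since u(8) = u(1) = 31, the sequence is eventually periodic: after a pre-period of length 1 it cycles with period 7.
For n ≥ 1, u(n) depends only on (n - 1) mod 7. (199 - 1) mod 7 = 2, so u(199) = u(3) = 23.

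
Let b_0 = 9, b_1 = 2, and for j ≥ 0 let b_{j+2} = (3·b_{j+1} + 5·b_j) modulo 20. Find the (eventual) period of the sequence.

12

We have b_0 = 9; b_1 = 2; b_2 = 11; b_3 = 3; b_4 = 4; b_5 = 7; b_6 = 1; b_7 = 18; b_8 = 19; b_9 = 7; b_{10} = 16; b_{11} = 3; b_{12} = 9; b_{13} = 2.
The sequence repeats with period 12.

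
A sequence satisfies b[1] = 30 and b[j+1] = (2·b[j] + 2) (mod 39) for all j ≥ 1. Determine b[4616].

Computing terms: b[1] = 30,  b[2] = 23,  b[3] = 9,  b[4] = 20,  b[5] = 3,  b[6] = 8,  b[7] = 18,  b[8] = 38,  b[9] = 0,  b[10] = 2,  b[11] = 6,  b[12] = 14,  b[13] = 30.
The sequence repeats with period 12.
So b[4616] = b[1 + ((4616-1) mod 12)] = b[8] = 38.

38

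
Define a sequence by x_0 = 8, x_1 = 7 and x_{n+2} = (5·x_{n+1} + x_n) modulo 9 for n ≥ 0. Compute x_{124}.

Listing terms: x_0 = 8, x_1 = 7, x_2 = 7, x_3 = 6, x_4 = 1, x_5 = 2, x_6 = 2, x_7 = 3, x_8 = 8, x_9 = 7.
Since (x_8, x_9) = (x_0, x_1) = (8, 7) (two consecutive terms determine the rest), the sequence is periodic with period 8.
(124 - 0) mod 8 = 4, so x_{124} = x_4 = 1.

1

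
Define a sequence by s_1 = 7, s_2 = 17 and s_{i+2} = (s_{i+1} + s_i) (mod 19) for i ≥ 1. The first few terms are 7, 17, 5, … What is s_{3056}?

10

Computing terms: s_1 = 7; s_2 = 17; s_3 = 5; s_4 = 3; s_5 = 8; s_6 = 11; s_7 = 0; s_8 = 11; s_9 = 11; s_{10} = 3; s_{11} = 14; s_{12} = 17; s_{13} = 12; s_{14} = 10; s_{15} = 3; s_{16} = 13; s_{17} = 16; s_{18} = 10; s_{19} = 7; s_{20} = 17.
Since (s_{19}, s_{20}) = (s_1, s_2) = (7, 17) (two consecutive terms determine the rest), the sequence is periodic with period 18.
(3056 - 1) mod 18 = 13, so s_{3056} = s_{14} = 10.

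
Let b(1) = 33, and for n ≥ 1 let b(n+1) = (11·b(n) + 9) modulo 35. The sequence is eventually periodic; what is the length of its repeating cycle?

Computing terms: b(1) = 33; b(2) = 22; b(3) = 6; b(4) = 5; b(5) = 29; b(6) = 13; b(7) = 12; b(8) = 1; b(9) = 20; b(10) = 19; b(11) = 8; b(12) = 27; b(13) = 26; b(14) = 15; b(15) = 34; b(16) = 33.
The sequence repeats with period 15.

15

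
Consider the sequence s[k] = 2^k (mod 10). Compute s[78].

We have s[1] = 2, s[2] = 4, s[3] = 8, s[4] = 6, s[5] = 2.
Since s[5] = s[1] = 2, the sequence is periodic with period 4.
(78 - 1) mod 4 = 1, so s[78] = s[2] = 4.

4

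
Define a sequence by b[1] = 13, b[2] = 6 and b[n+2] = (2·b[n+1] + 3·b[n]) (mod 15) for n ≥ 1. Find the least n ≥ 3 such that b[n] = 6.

Listing terms: b[1] = 13; b[2] = 6; b[3] = 6; b[4] = 0; b[5] = 3; b[6] = 6; b[7] = 6.
Since (b[6], b[7]) = (b[2], b[3]) = (6, 6) (two consecutive terms determine the rest), the sequence is eventually periodic: after a pre-period of length 1 it cycles with period 4.
The value 6 first appears (with n ≥ 3) at b[3].

3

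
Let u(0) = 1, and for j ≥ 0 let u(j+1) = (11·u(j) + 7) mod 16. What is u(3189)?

10

Computing terms: u(0) = 1; u(1) = 2; u(2) = 13; u(3) = 6; u(4) = 9; u(5) = 10; u(6) = 5; u(7) = 14; u(8) = 1.
Since u(8) = u(0) = 1, the sequence is periodic with period 8.
(3189 - 0) mod 8 = 5, so u(3189) = u(5) = 10.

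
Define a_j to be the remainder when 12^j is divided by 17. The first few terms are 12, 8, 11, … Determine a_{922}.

Listing terms: a_1 = 12,  a_2 = 8,  a_3 = 11,  a_4 = 13,  a_5 = 3,  a_6 = 2,  a_7 = 7,  a_8 = 16,  a_9 = 5,  a_{10} = 9,  a_{11} = 6,  a_{12} = 4,  a_{13} = 14,  a_{14} = 15,  a_{15} = 10,  a_{16} = 1,  a_{17} = 12.
The sequence repeats with period 16.
(922 - 1) mod 16 = 9, so a_{922} = a_{10} = 9.

9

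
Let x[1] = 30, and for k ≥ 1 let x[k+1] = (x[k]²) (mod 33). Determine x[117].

Computing terms: x[1] = 30,  x[2] = 9,  x[3] = 15,  x[4] = 27,  x[5] = 3,  x[6] = 9.
Since x[6] = x[2] = 9, the sequence is eventually periodic: after a pre-period of length 1 it cycles with period 4.
For k ≥ 2, x[k] depends only on (k - 2) mod 4. (117 - 2) mod 4 = 3, so x[117] = x[5] = 3.

3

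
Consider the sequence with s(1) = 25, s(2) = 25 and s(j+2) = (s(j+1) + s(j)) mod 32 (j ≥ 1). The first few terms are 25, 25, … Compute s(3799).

5

We have s(1) = 25, s(2) = 25, s(3) = 18, s(4) = 11, s(5) = 29, s(6) = 8, s(7) = 5, s(8) = 13, s(9) = 18, s(10) = 31, s(11) = 17, s(12) = 16, s(13) = 1, s(14) = 17, s(15) = 18, s(16) = 3, s(17) = 21, s(18) = 24, s(19) = 13, s(20) = 5, s(21) = 18, s(22) = 23, s(23) = 9, s(24) = 0, s(25) = 9, s(26) = 9, s(27) = 18, s(28) = 27, s(29) = 13, s(30) = 8, s(31) = 21, s(32) = 29, s(33) = 18, s(34) = 15, s(35) = 1, s(36) = 16, s(37) = 17, s(38) = 1, s(39) = 18, s(40) = 19, s(41) = 5, s(42) = 24, s(43) = 29, s(44) = 21, s(45) = 18, s(46) = 7, s(47) = 25, s(48) = 0, s(49) = 25, s(50) = 25.
Since (s(49), s(50)) = (s(1), s(2)) = (25, 25) (two consecutive terms determine the rest), the sequence is periodic with period 48.
So s(3799) = s(1 + ((3799-1) mod 48)) = s(7) = 5.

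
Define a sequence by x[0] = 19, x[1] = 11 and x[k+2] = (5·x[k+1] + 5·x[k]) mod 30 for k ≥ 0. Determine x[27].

Computing terms: x[0] = 19; x[1] = 11; x[2] = 0; x[3] = 25; x[4] = 5; x[5] = 0; x[6] = 25.
Since (x[5], x[6]) = (x[2], x[3]) = (0, 25) (two consecutive terms determine the rest), the sequence is eventually periodic: after a pre-period of length 2 it cycles with period 3.
For k ≥ 2, x[k] depends only on (k - 2) mod 3. (27 - 2) mod 3 = 1, so x[27] = x[3] = 25.

25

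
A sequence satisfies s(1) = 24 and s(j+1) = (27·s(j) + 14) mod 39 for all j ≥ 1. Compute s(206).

8

s(1) = 24,  s(2) = 38,  s(3) = 26,  s(4) = 14,  s(5) = 2,  s(6) = 29,  s(7) = 17,  s(8) = 5,  s(9) = 32,  s(10) = 20,  s(11) = 8,  s(12) = 35,  s(13) = 23,  s(14) = 11,  s(15) = 38.
Since s(15) = s(2) = 38, the sequence is eventually periodic: after a pre-period of length 1 it cycles with period 13.
For j ≥ 2, s(j) depends only on (j - 2) mod 13. (206 - 2) mod 13 = 9, so s(206) = s(11) = 8.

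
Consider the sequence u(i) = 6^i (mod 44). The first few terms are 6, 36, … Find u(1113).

Listing terms: u(1) = 6; u(2) = 36; u(3) = 40; u(4) = 20; u(5) = 32; u(6) = 16; u(7) = 8; u(8) = 4; u(9) = 24; u(10) = 12; u(11) = 28; u(12) = 36.
Since u(12) = u(2) = 36, the sequence is eventually periodic: after a pre-period of length 1 it cycles with period 10.
For i ≥ 2, u(i) depends only on (i - 2) mod 10. (1113 - 2) mod 10 = 1, so u(1113) = u(3) = 40.

40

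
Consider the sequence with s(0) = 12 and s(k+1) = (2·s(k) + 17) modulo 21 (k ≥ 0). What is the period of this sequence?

Computing terms: s(0) = 12, s(1) = 20, s(2) = 15, s(3) = 5, s(4) = 6, s(5) = 8, s(6) = 12.
The sequence repeats with period 6.

6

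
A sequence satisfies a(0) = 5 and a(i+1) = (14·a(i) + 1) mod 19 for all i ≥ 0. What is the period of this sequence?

Computing terms: a(0) = 5, a(1) = 14, a(2) = 7, a(3) = 4, a(4) = 0, a(5) = 1, a(6) = 15, a(7) = 2, a(8) = 10, a(9) = 8, a(10) = 18, a(11) = 6, a(12) = 9, a(13) = 13, a(14) = 12, a(15) = 17, a(16) = 11, a(17) = 3, a(18) = 5.
The sequence repeats with period 18.

18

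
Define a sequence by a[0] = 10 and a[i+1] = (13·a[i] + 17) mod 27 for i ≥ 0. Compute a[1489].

18

We have a[0] = 10; a[1] = 12; a[2] = 11; a[3] = 25; a[4] = 18; a[5] = 8; a[6] = 13; a[7] = 24; a[8] = 5; a[9] = 1; a[10] = 3; a[11] = 2; a[12] = 16; a[13] = 9; a[14] = 26; a[15] = 4; a[16] = 15; a[17] = 23; a[18] = 19; a[19] = 21; a[20] = 20; a[21] = 7; a[22] = 0; a[23] = 17; a[24] = 22; a[25] = 6; a[26] = 14; a[27] = 10.
The sequence repeats with period 27.
So a[1489] = a[0 + ((1489-0) mod 27)] = a[4] = 18.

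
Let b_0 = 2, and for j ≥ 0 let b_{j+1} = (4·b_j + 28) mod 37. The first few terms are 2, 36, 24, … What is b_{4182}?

14

b_0 = 2, b_1 = 36, b_2 = 24, b_3 = 13, b_4 = 6, b_5 = 15, b_6 = 14, b_7 = 10, b_8 = 31, b_9 = 4, b_{10} = 7, b_{11} = 19, b_{12} = 30, b_{13} = 0, b_{14} = 28, b_{15} = 29, b_{16} = 33, b_{17} = 12, b_{18} = 2.
Since b_{18} = b_0 = 2, the sequence is periodic with period 18.
(4182 - 0) mod 18 = 6, so b_{4182} = b_6 = 14.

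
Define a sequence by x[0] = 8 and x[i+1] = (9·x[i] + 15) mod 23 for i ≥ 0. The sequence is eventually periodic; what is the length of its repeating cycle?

11

x[0] = 8, x[1] = 18, x[2] = 16, x[3] = 21, x[4] = 20, x[5] = 11, x[6] = 22, x[7] = 6, x[8] = 0, x[9] = 15, x[10] = 12, x[11] = 8.
Since x[11] = x[0] = 8, the sequence is periodic with period 11.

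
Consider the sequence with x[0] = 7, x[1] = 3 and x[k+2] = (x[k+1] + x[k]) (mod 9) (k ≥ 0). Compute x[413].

0

Listing terms: x[0] = 7; x[1] = 3; x[2] = 1; x[3] = 4; x[4] = 5; x[5] = 0; x[6] = 5; x[7] = 5; x[8] = 1; x[9] = 6; x[10] = 7; x[11] = 4; x[12] = 2; x[13] = 6; x[14] = 8; x[15] = 5; x[16] = 4; x[17] = 0; x[18] = 4; x[19] = 4; x[20] = 8; x[21] = 3; x[22] = 2; x[23] = 5; x[24] = 7; x[25] = 3.
The sequence repeats with period 24.
(413 - 0) mod 24 = 5, so x[413] = x[5] = 0.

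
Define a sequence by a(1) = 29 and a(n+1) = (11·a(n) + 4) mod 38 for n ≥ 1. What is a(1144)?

29

a(1) = 29, a(2) = 19, a(3) = 23, a(4) = 29.
The sequence repeats with period 3.
(1144 - 1) mod 3 = 0, so a(1144) = a(1) = 29.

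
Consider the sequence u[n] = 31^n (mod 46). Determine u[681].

Listing terms: u[1] = 31, u[2] = 41, u[3] = 29, u[4] = 25, u[5] = 39, u[6] = 13, u[7] = 35, u[8] = 27, u[9] = 9, u[10] = 3, u[11] = 1, u[12] = 31.
Since u[12] = u[1] = 31, the sequence is periodic with period 11.
(681 - 1) mod 11 = 9, so u[681] = u[10] = 3.

3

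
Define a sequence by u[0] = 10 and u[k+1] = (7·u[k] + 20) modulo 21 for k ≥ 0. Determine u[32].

Listing terms: u[0] = 10,  u[1] = 6,  u[2] = 20,  u[3] = 13,  u[4] = 6.
Since u[4] = u[1] = 6, the sequence is eventually periodic: after a pre-period of length 1 it cycles with period 3.
For k ≥ 1, u[k] depends only on (k - 1) mod 3. (32 - 1) mod 3 = 1, so u[32] = u[2] = 20.

20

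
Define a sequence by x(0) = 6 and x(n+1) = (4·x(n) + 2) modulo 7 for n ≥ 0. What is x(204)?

Listing terms: x(0) = 6; x(1) = 5; x(2) = 1; x(3) = 6.
The sequence repeats with period 3.
So x(204) = x(0 + ((204-0) mod 3)) = x(0) = 6.

6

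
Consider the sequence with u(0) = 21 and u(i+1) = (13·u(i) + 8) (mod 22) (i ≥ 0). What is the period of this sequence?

We have u(0) = 21; u(1) = 17; u(2) = 9; u(3) = 15; u(4) = 5; u(5) = 7; u(6) = 11; u(7) = 19; u(8) = 13; u(9) = 1; u(10) = 21.
Since u(10) = u(0) = 21, the sequence is periodic with period 10.

10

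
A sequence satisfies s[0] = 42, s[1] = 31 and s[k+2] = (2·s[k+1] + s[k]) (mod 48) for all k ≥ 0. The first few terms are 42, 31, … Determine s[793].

Listing terms: s[0] = 42,  s[1] = 31,  s[2] = 8,  s[3] = 47,  s[4] = 6,  s[5] = 11,  s[6] = 28,  s[7] = 19,  s[8] = 18,  s[9] = 7,  s[10] = 32,  s[11] = 23,  s[12] = 30,  s[13] = 35,  s[14] = 4,  s[15] = 43,  s[16] = 42,  s[17] = 31.
The sequence repeats with period 16.
So s[793] = s[0 + ((793-0) mod 16)] = s[9] = 7.

7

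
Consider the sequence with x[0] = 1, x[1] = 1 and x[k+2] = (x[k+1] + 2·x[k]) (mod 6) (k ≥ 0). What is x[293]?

x[0] = 1; x[1] = 1; x[2] = 3; x[3] = 5; x[4] = 5; x[5] = 3; x[6] = 1; x[7] = 1.
Since (x[6], x[7]) = (x[0], x[1]) = (1, 1) (two consecutive terms determine the rest), the sequence is periodic with period 6.
So x[293] = x[0 + ((293-0) mod 6)] = x[5] = 3.

3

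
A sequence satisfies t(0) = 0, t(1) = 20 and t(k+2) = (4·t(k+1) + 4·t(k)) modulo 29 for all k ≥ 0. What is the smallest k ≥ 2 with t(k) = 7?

Listing terms: t(0) = 0,  t(1) = 20,  t(2) = 22,  t(3) = 23,  t(4) = 6,  t(5) = 0,  t(6) = 24,  t(7) = 9,  t(8) = 16,  t(9) = 13,  t(10) = 0,  t(11) = 23,  t(12) = 5,  t(13) = 25,  t(14) = 4,  t(15) = 0,  t(16) = 16,  t(17) = 6,  t(18) = 1,  t(19) = 28,  t(20) = 0,  t(21) = 25,  t(22) = 13,  t(23) = 7,  t(24) = 22,  t(25) = 0,  t(26) = 1,  t(27) = 4,  t(28) = 20,  t(29) = 9,  t(30) = 0,  t(31) = 7,  t(32) = 28,  t(33) = 24,  t(34) = 5,  t(35) = 0,  t(36) = 20.
The sequence repeats with period 35.
The value 7 first appears (with k ≥ 2) at t(23).

23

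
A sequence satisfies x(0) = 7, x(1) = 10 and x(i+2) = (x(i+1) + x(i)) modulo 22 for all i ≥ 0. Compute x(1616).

We have x(0) = 7; x(1) = 10; x(2) = 17; x(3) = 5; x(4) = 0; x(5) = 5; x(6) = 5; x(7) = 10; x(8) = 15; x(9) = 3; x(10) = 18; x(11) = 21; x(12) = 17; x(13) = 16; x(14) = 11; x(15) = 5; x(16) = 16; x(17) = 21; x(18) = 15; x(19) = 14; x(20) = 7; x(21) = 21; x(22) = 6; x(23) = 5; x(24) = 11; x(25) = 16; x(26) = 5; x(27) = 21; x(28) = 4; x(29) = 3; x(30) = 7; x(31) = 10.
Since (x(30), x(31)) = (x(0), x(1)) = (7, 10) (two consecutive terms determine the rest), the sequence is periodic with period 30.
(1616 - 0) mod 30 = 26, so x(1616) = x(26) = 5.

5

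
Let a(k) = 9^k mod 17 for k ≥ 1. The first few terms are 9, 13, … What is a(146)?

Computing terms: a(1) = 9,  a(2) = 13,  a(3) = 15,  a(4) = 16,  a(5) = 8,  a(6) = 4,  a(7) = 2,  a(8) = 1,  a(9) = 9.
Since a(9) = a(1) = 9, the sequence is periodic with period 8.
(146 - 1) mod 8 = 1, so a(146) = a(2) = 13.

13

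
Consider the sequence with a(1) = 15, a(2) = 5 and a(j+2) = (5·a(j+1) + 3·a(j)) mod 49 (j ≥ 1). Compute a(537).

Computing terms: a(1) = 15, a(2) = 5, a(3) = 21, a(4) = 22, a(5) = 26, a(6) = 0, a(7) = 29, a(8) = 47, a(9) = 28, a(10) = 36, a(11) = 19, a(12) = 7, a(13) = 43, a(14) = 40, a(15) = 35, a(16) = 1, a(17) = 12, a(18) = 14, a(19) = 8, a(20) = 33, a(21) = 42, a(22) = 15, a(23) = 5.
Since (a(22), a(23)) = (a(1), a(2)) = (15, 5) (two consecutive terms determine the rest), the sequence is periodic with period 21.
So a(537) = a(1 + ((537-1) mod 21)) = a(12) = 7.

7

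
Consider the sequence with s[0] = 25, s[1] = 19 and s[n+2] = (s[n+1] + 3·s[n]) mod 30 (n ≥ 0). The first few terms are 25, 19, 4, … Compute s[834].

We have s[0] = 25; s[1] = 19; s[2] = 4; s[3] = 1; s[4] = 13; s[5] = 16; s[6] = 25; s[7] = 13; s[8] = 28; s[9] = 7; s[10] = 1; s[11] = 22; s[12] = 25; s[13] = 1; s[14] = 16; s[15] = 19; s[16] = 7; s[17] = 4; s[18] = 25; s[19] = 7; s[20] = 22; s[21] = 13; s[22] = 19; s[23] = 28; s[24] = 25; s[25] = 19.
The sequence repeats with period 24.
(834 - 0) mod 24 = 18, so s[834] = s[18] = 25.

25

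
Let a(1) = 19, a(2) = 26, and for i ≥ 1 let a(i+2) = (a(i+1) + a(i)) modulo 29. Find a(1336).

13

a(1) = 19; a(2) = 26; a(3) = 16; a(4) = 13; a(5) = 0; a(6) = 13; a(7) = 13; a(8) = 26; a(9) = 10; a(10) = 7; a(11) = 17; a(12) = 24; a(13) = 12; a(14) = 7; a(15) = 19; a(16) = 26.
The sequence repeats with period 14.
(1336 - 1) mod 14 = 5, so a(1336) = a(6) = 13.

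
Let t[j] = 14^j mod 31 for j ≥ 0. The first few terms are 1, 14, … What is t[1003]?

Listing terms: t[0] = 1,  t[1] = 14,  t[2] = 10,  t[3] = 16,  t[4] = 7,  t[5] = 5,  t[6] = 8,  t[7] = 19,  t[8] = 18,  t[9] = 4,  t[10] = 25,  t[11] = 9,  t[12] = 2,  t[13] = 28,  t[14] = 20,  t[15] = 1.
The sequence repeats with period 15.
(1003 - 0) mod 15 = 13, so t[1003] = t[13] = 28.

28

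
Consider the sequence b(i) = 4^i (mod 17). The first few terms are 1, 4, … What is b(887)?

13

b(0) = 1, b(1) = 4, b(2) = 16, b(3) = 13, b(4) = 1.
The sequence repeats with period 4.
So b(887) = b(0 + ((887-0) mod 4)) = b(3) = 13.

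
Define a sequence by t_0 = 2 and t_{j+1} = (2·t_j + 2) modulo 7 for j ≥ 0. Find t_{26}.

0

Computing terms: t_0 = 2; t_1 = 6; t_2 = 0; t_3 = 2.
Since t_3 = t_0 = 2, the sequence is periodic with period 3.
(26 - 0) mod 3 = 2, so t_{26} = t_2 = 0.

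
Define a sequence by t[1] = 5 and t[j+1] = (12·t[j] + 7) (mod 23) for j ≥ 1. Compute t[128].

We have t[1] = 5, t[2] = 21, t[3] = 6, t[4] = 10, t[5] = 12, t[6] = 13, t[7] = 2, t[8] = 8, t[9] = 11, t[10] = 1, t[11] = 19, t[12] = 5.
The sequence repeats with period 11.
So t[128] = t[1 + ((128-1) mod 11)] = t[7] = 2.

2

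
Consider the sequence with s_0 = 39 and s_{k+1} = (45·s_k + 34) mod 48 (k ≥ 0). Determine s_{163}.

Computing terms: s_0 = 39; s_1 = 13; s_2 = 43; s_3 = 1; s_4 = 31; s_5 = 37; s_6 = 19; s_7 = 25; s_8 = 7; s_9 = 13.
Since s_9 = s_1 = 13, the sequence is eventually periodic: after a pre-period of length 1 it cycles with period 8.
For k ≥ 1, s_k depends only on (k - 1) mod 8. (163 - 1) mod 8 = 2, so s_{163} = s_3 = 1.

1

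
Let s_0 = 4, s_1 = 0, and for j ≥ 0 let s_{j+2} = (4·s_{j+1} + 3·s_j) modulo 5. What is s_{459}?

3

We have s_0 = 4, s_1 = 0, s_2 = 2, s_3 = 3, s_4 = 3, s_5 = 1, s_6 = 3, s_7 = 0, s_8 = 4, s_9 = 1, s_{10} = 1, s_{11} = 2, s_{12} = 1, s_{13} = 0, s_{14} = 3, s_{15} = 2, s_{16} = 2, s_{17} = 4, s_{18} = 2, s_{19} = 0, s_{20} = 1, s_{21} = 4, s_{22} = 4, s_{23} = 3, s_{24} = 4, s_{25} = 0.
The sequence repeats with period 24.
So s_{459} = s_{0 + ((459-0) mod 24)} = s_3 = 3.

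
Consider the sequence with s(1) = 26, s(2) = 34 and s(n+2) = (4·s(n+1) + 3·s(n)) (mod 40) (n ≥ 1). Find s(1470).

We have s(1) = 26; s(2) = 34; s(3) = 14; s(4) = 38; s(5) = 34; s(6) = 10; s(7) = 22; s(8) = 38; s(9) = 18; s(10) = 26; s(11) = 38; s(12) = 30; s(13) = 34; s(14) = 26; s(15) = 6; s(16) = 22; s(17) = 26; s(18) = 10; s(19) = 38; s(20) = 22; s(21) = 2; s(22) = 34; s(23) = 22; s(24) = 30; s(25) = 26; s(26) = 34.
The sequence repeats with period 24.
So s(1470) = s(1 + ((1470-1) mod 24)) = s(6) = 10.

10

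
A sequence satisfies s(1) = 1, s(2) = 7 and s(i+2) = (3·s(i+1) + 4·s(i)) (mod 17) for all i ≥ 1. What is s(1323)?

We have s(1) = 1, s(2) = 7, s(3) = 8, s(4) = 1, s(5) = 1, s(6) = 7.
Since (s(5), s(6)) = (s(1), s(2)) = (1, 7) (two consecutive terms determine the rest), the sequence is periodic with period 4.
(1323 - 1) mod 4 = 2, so s(1323) = s(3) = 8.

8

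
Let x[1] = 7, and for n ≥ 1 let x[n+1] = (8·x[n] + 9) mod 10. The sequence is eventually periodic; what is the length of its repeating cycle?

4

Listing terms: x[1] = 7; x[2] = 5; x[3] = 9; x[4] = 1; x[5] = 7.
The sequence repeats with period 4.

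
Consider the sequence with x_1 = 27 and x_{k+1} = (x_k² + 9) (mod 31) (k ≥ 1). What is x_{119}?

23

We have x_1 = 27, x_2 = 25, x_3 = 14, x_4 = 19, x_5 = 29, x_6 = 13, x_7 = 23, x_8 = 11, x_9 = 6, x_{10} = 14.
Since x_{10} = x_3 = 14, the sequence is eventually periodic: after a pre-period of length 2 it cycles with period 7.
For k ≥ 3, x_k depends only on (k - 3) mod 7. (119 - 3) mod 7 = 4, so x_{119} = x_7 = 23.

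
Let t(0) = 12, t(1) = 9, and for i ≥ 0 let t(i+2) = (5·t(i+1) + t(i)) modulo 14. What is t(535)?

Listing terms: t(0) = 12; t(1) = 9; t(2) = 1; t(3) = 0; t(4) = 1; t(5) = 5; t(6) = 12; t(7) = 9.
The sequence repeats with period 6.
(535 - 0) mod 6 = 1, so t(535) = t(1) = 9.

9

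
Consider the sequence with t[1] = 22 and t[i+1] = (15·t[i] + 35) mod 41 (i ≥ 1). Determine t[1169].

8

t[1] = 22; t[2] = 37; t[3] = 16; t[4] = 29; t[5] = 19; t[6] = 33; t[7] = 38; t[8] = 31; t[9] = 8; t[10] = 32; t[11] = 23; t[12] = 11; t[13] = 36; t[14] = 1; t[15] = 9; t[16] = 6; t[17] = 2; t[18] = 24; t[19] = 26; t[20] = 15; t[21] = 14; t[22] = 40; t[23] = 20; t[24] = 7; t[25] = 17; t[26] = 3; t[27] = 39; t[28] = 5; t[29] = 28; t[30] = 4; t[31] = 13; t[32] = 25; t[33] = 0; t[34] = 35; t[35] = 27; t[36] = 30; t[37] = 34; t[38] = 12; t[39] = 10; t[40] = 21; t[41] = 22.
The sequence repeats with period 40.
(1169 - 1) mod 40 = 8, so t[1169] = t[9] = 8.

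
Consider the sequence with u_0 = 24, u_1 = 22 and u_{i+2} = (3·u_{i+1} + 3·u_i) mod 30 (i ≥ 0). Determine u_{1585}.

We have u_0 = 24,  u_1 = 22,  u_2 = 18,  u_3 = 0,  u_4 = 24,  u_5 = 12,  u_6 = 18,  u_7 = 0.
Since (u_6, u_7) = (u_2, u_3) = (18, 0) (two consecutive terms determine the rest), the sequence is eventually periodic: after a pre-period of length 2 it cycles with period 4.
For i ≥ 2, u_i depends only on (i - 2) mod 4. (1585 - 2) mod 4 = 3, so u_{1585} = u_5 = 12.

12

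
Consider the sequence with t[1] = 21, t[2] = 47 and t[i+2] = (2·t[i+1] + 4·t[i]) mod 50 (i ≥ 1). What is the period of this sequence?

25

We have t[1] = 21,  t[2] = 47,  t[3] = 28,  t[4] = 44,  t[5] = 0,  t[6] = 26,  t[7] = 2,  t[8] = 8,  t[9] = 24,  t[10] = 30,  t[11] = 6,  t[12] = 32,  t[13] = 38,  t[14] = 4,  t[15] = 10,  t[16] = 36,  t[17] = 12,  t[18] = 18,  t[19] = 34,  t[20] = 40,  t[21] = 16,  t[22] = 42,  t[23] = 48,  t[24] = 14,  t[25] = 20,  t[26] = 46,  t[27] = 22,  t[28] = 28,  t[29] = 44.
Since (t[28], t[29]) = (t[3], t[4]) = (28, 44) (two consecutive terms determine the rest), the sequence is eventually periodic: after a pre-period of length 2 it cycles with period 25.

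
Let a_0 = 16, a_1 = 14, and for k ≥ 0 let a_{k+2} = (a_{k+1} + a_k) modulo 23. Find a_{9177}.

Listing terms: a_0 = 16, a_1 = 14, a_2 = 7, a_3 = 21, a_4 = 5, a_5 = 3, a_6 = 8, a_7 = 11, a_8 = 19, a_9 = 7, a_{10} = 3, a_{11} = 10, a_{12} = 13, a_{13} = 0, a_{14} = 13, a_{15} = 13, a_{16} = 3, a_{17} = 16, a_{18} = 19, a_{19} = 12, a_{20} = 8, a_{21} = 20, a_{22} = 5, a_{23} = 2, a_{24} = 7, a_{25} = 9, a_{26} = 16, a_{27} = 2, a_{28} = 18, a_{29} = 20, a_{30} = 15, a_{31} = 12, a_{32} = 4, a_{33} = 16, a_{34} = 20, a_{35} = 13, a_{36} = 10, a_{37} = 0, a_{38} = 10, a_{39} = 10, a_{40} = 20, a_{41} = 7, a_{42} = 4, a_{43} = 11, a_{44} = 15, a_{45} = 3, a_{46} = 18, a_{47} = 21, a_{48} = 16, a_{49} = 14.
Since (a_{48}, a_{49}) = (a_0, a_1) = (16, 14) (two consecutive terms determine the rest), the sequence is periodic with period 48.
(9177 - 0) mod 48 = 9, so a_{9177} = a_9 = 7.

7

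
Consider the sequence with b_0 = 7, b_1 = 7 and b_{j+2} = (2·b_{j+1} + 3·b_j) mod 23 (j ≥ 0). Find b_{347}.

We have b_0 = 7, b_1 = 7, b_2 = 12, b_3 = 22, b_4 = 11, b_5 = 19, b_6 = 2, b_7 = 15, b_8 = 13, b_9 = 2, b_{10} = 20, b_{11} = 0, b_{12} = 14, b_{13} = 5, b_{14} = 6, b_{15} = 4, b_{16} = 3, b_{17} = 18, b_{18} = 22, b_{19} = 6, b_{20} = 9, b_{21} = 13, b_{22} = 7, b_{23} = 7.
Since (b_{22}, b_{23}) = (b_0, b_1) = (7, 7) (two consecutive terms determine the rest), the sequence is periodic with period 22.
So b_{347} = b_{0 + ((347-0) mod 22)} = b_{17} = 18.

18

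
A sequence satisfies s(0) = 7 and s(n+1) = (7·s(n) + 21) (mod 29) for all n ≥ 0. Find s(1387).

12

Listing terms: s(0) = 7,  s(1) = 12,  s(2) = 18,  s(3) = 2,  s(4) = 6,  s(5) = 5,  s(6) = 27,  s(7) = 7.
The sequence repeats with period 7.
So s(1387) = s(0 + ((1387-0) mod 7)) = s(1) = 12.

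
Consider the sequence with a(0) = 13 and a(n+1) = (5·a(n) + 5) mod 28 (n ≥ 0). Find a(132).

We have a(0) = 13; a(1) = 14; a(2) = 19; a(3) = 16; a(4) = 1; a(5) = 10; a(6) = 27; a(7) = 0; a(8) = 5; a(9) = 2; a(10) = 15; a(11) = 24; a(12) = 13.
The sequence repeats with period 12.
(132 - 0) mod 12 = 0, so a(132) = a(0) = 13.

13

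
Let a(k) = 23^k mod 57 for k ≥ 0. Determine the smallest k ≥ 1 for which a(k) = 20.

We have a(0) = 1, a(1) = 23, a(2) = 16, a(3) = 26, a(4) = 28, a(5) = 17, a(6) = 49, a(7) = 44, a(8) = 43, a(9) = 20, a(10) = 4, a(11) = 35, a(12) = 7, a(13) = 47, a(14) = 55, a(15) = 11, a(16) = 25, a(17) = 5, a(18) = 1.
The sequence repeats with period 18.
The value 20 first appears (with k ≥ 1) at a(9).

9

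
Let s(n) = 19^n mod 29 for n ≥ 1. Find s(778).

4

s(1) = 19, s(2) = 13, s(3) = 15, s(4) = 24, s(5) = 21, s(6) = 22, s(7) = 12, s(8) = 25, s(9) = 11, s(10) = 6, s(11) = 27, s(12) = 20, s(13) = 3, s(14) = 28, s(15) = 10, s(16) = 16, s(17) = 14, s(18) = 5, s(19) = 8, s(20) = 7, s(21) = 17, s(22) = 4, s(23) = 18, s(24) = 23, s(25) = 2, s(26) = 9, s(27) = 26, s(28) = 1, s(29) = 19.
The sequence repeats with period 28.
(778 - 1) mod 28 = 21, so s(778) = s(22) = 4.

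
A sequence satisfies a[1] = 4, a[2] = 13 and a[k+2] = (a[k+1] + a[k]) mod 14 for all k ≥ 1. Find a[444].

a[1] = 4,  a[2] = 13,  a[3] = 3,  a[4] = 2,  a[5] = 5,  a[6] = 7,  a[7] = 12,  a[8] = 5,  a[9] = 3,  a[10] = 8,  a[11] = 11,  a[12] = 5,  a[13] = 2,  a[14] = 7,  a[15] = 9,  a[16] = 2,  a[17] = 11,  a[18] = 13,  a[19] = 10,  a[20] = 9,  a[21] = 5,  a[22] = 0,  a[23] = 5,  a[24] = 5,  a[25] = 10,  a[26] = 1,  a[27] = 11,  a[28] = 12,  a[29] = 9,  a[30] = 7,  a[31] = 2,  a[32] = 9,  a[33] = 11,  a[34] = 6,  a[35] = 3,  a[36] = 9,  a[37] = 12,  a[38] = 7,  a[39] = 5,  a[40] = 12,  a[41] = 3,  a[42] = 1,  a[43] = 4,  a[44] = 5,  a[45] = 9,  a[46] = 0,  a[47] = 9,  a[48] = 9,  a[49] = 4,  a[50] = 13.
The sequence repeats with period 48.
So a[444] = a[1 + ((444-1) mod 48)] = a[12] = 5.

5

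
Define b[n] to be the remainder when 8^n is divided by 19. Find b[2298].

1

We have b[0] = 1,  b[1] = 8,  b[2] = 7,  b[3] = 18,  b[4] = 11,  b[5] = 12,  b[6] = 1.
The sequence repeats with period 6.
So b[2298] = b[0 + ((2298-0) mod 6)] = b[0] = 1.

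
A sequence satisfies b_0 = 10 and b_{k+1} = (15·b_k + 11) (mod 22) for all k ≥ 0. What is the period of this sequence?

Computing terms: b_0 = 10,  b_1 = 7,  b_2 = 6,  b_3 = 13,  b_4 = 8,  b_5 = 21,  b_6 = 18,  b_7 = 17,  b_8 = 2,  b_9 = 19,  b_{10} = 10.
Since b_{10} = b_0 = 10, the sequence is periodic with period 10.

10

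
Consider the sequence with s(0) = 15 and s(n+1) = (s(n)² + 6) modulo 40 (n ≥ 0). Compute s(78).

s(0) = 15,  s(1) = 31,  s(2) = 7,  s(3) = 15.
Since s(3) = s(0) = 15, the sequence is periodic with period 3.
(78 - 0) mod 3 = 0, so s(78) = s(0) = 15.

15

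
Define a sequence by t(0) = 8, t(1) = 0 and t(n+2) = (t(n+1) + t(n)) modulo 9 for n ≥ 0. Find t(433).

Listing terms: t(0) = 8; t(1) = 0; t(2) = 8; t(3) = 8; t(4) = 7; t(5) = 6; t(6) = 4; t(7) = 1; t(8) = 5; t(9) = 6; t(10) = 2; t(11) = 8; t(12) = 1; t(13) = 0; t(14) = 1; t(15) = 1; t(16) = 2; t(17) = 3; t(18) = 5; t(19) = 8; t(20) = 4; t(21) = 3; t(22) = 7; t(23) = 1; t(24) = 8; t(25) = 0.
Since (t(24), t(25)) = (t(0), t(1)) = (8, 0) (two consecutive terms determine the rest), the sequence is periodic with period 24.
(433 - 0) mod 24 = 1, so t(433) = t(1) = 0.

0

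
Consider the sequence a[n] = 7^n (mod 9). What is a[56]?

4

Computing terms: a[0] = 1, a[1] = 7, a[2] = 4, a[3] = 1.
Since a[3] = a[0] = 1, the sequence is periodic with period 3.
(56 - 0) mod 3 = 2, so a[56] = a[2] = 4.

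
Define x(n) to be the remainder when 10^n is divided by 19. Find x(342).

Listing terms: x(1) = 10,  x(2) = 5,  x(3) = 12,  x(4) = 6,  x(5) = 3,  x(6) = 11,  x(7) = 15,  x(8) = 17,  x(9) = 18,  x(10) = 9,  x(11) = 14,  x(12) = 7,  x(13) = 13,  x(14) = 16,  x(15) = 8,  x(16) = 4,  x(17) = 2,  x(18) = 1,  x(19) = 10.
The sequence repeats with period 18.
(342 - 1) mod 18 = 17, so x(342) = x(18) = 1.

1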